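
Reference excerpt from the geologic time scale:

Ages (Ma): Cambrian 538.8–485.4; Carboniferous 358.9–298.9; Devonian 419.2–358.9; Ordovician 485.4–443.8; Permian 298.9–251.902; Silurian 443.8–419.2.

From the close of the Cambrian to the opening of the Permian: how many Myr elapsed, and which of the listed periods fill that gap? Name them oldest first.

186.5 million years; Ordovician, Silurian, Devonian, Carboniferous

End of Cambrian = 485.4 Ma; start of Permian = 298.9 Ma.
Gap = 485.4 − 298.9 = 186.5 Myr.
Periods wholly inside 485.4–298.9 Ma: Ordovician (485.4–443.8), Silurian (443.8–419.2), Devonian (419.2–358.9), Carboniferous (358.9–298.9).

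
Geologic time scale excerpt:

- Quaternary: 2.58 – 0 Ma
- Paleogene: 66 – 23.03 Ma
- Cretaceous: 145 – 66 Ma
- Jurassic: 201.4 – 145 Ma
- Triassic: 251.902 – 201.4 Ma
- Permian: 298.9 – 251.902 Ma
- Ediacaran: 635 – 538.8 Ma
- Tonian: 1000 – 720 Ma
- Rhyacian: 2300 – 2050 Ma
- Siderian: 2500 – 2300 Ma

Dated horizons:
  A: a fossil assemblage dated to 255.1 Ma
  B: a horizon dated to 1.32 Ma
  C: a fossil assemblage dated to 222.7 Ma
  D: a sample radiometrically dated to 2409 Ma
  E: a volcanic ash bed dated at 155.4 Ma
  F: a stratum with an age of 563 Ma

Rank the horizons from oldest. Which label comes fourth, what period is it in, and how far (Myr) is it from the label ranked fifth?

C, in the Triassic; 67.3 million years to E

Sorted oldest-first by Ma: D (2409), F (563), A (255.1), C (222.7), E (155.4), B (1.32).
The fourth oldest is C at 222.7 Ma, which lies in 251.902–201.4 Ma: the Triassic.
The fifth oldest is E at 155.4 Ma; separation = |222.7 − 155.4| = 67.3 Myr.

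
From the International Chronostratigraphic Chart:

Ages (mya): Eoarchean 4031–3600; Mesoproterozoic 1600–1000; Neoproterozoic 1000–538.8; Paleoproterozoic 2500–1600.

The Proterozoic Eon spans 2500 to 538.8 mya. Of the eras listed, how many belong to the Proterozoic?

Eras inside 2500–538.8 Ma: Paleoproterozoic, Mesoproterozoic, Neoproterozoic — 3 in total.

3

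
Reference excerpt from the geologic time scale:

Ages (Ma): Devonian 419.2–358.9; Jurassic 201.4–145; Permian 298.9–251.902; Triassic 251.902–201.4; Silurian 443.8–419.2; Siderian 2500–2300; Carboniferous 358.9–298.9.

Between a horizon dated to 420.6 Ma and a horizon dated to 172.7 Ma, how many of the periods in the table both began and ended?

The older date is 420.6 Ma and the younger is 172.7 Ma.
Periods with start < 420.6 and end > 172.7 Ma: Devonian (419.2–358.9), Carboniferous (358.9–298.9), Permian (298.9–251.902), Triassic (251.902–201.4).
That is 4 complete periods.

4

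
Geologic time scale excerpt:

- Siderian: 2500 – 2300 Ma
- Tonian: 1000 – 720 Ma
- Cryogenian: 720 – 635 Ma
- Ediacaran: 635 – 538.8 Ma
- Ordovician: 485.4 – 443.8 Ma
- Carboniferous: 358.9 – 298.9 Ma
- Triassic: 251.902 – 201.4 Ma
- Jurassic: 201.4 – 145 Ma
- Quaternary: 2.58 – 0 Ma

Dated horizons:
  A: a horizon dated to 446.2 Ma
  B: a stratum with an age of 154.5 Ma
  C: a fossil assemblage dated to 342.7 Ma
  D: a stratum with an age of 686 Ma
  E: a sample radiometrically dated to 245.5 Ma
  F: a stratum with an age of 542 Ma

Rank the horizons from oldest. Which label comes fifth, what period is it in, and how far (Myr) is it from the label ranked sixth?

E, in the Triassic; 91 million years to B

Sorted oldest-first by Ma: D (686), F (542), A (446.2), C (342.7), E (245.5), B (154.5).
The fifth oldest is E at 245.5 Ma, which lies in 251.902–201.4 Ma: the Triassic.
The sixth oldest is B at 154.5 Ma; separation = |245.5 − 154.5| = 91 Myr.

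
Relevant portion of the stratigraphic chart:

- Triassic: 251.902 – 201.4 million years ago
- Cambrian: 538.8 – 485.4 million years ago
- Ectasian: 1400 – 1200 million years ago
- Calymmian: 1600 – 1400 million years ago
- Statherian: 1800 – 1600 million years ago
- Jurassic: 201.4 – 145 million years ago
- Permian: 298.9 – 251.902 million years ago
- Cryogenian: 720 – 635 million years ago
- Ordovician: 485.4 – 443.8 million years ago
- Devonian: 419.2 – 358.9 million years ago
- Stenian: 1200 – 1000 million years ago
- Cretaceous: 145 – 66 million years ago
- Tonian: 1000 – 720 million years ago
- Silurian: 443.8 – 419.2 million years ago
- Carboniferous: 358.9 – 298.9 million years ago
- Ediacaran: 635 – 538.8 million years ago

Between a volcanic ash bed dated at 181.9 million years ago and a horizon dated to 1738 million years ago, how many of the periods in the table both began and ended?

The older date is 1738 Ma and the younger is 181.9 Ma.
Periods with start < 1738 and end > 181.9 Ma: Calymmian (1600–1400), Ectasian (1400–1200), Stenian (1200–1000), Tonian (1000–720), Cryogenian (720–635), Ediacaran (635–538.8), Cambrian (538.8–485.4), Ordovician (485.4–443.8), Silurian (443.8–419.2), Devonian (419.2–358.9), Carboniferous (358.9–298.9), Permian (298.9–251.902), Triassic (251.902–201.4).
That is 13 complete periods.

13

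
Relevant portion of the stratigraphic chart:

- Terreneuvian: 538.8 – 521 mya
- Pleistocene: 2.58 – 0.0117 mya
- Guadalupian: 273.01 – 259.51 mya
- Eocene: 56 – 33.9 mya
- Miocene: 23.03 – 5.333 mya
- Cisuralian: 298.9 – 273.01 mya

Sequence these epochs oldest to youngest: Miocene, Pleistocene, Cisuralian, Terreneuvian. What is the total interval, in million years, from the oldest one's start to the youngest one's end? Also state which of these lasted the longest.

Terreneuvian, Cisuralian, Miocene, Pleistocene; total span 538.7883 Myr; longest is Cisuralian

From the excerpt: Miocene 23.03–5.333; Pleistocene 2.58–0.0117; Cisuralian 298.9–273.01; Terreneuvian 538.8–521 (Ma).
Larger Ma is earlier, so the oldest is Terreneuvian and the youngest is Pleistocene; oldest to youngest: Terreneuvian, Cisuralian, Miocene, Pleistocene.
Oldest start 538.8 minus youngest end 0.0117 gives 538.7883 Myr overall.
Individual lengths (start − end): Cisuralian 25.89; Pleistocene 2.5683; Miocene 17.697; Terreneuvian 17.8. The largest is Cisuralian at 25.89 Myr.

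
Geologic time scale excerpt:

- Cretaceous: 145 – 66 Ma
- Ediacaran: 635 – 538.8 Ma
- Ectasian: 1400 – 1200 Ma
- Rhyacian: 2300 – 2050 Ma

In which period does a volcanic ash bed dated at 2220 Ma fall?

2220 Ma lies between 2300 and 2050 Ma, so it falls in the Rhyacian.

Rhyacian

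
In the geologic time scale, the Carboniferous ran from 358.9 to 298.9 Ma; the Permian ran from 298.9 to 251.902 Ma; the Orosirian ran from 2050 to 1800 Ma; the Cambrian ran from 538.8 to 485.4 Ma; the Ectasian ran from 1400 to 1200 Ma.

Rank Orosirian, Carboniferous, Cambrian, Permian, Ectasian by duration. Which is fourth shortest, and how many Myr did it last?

Ectasian, 200 million years

Start − end for each: Orosirian 2050 − 1800 = 250; Carboniferous 358.9 − 298.9 = 60; Cambrian 538.8 − 485.4 = 53.4; Permian 298.9 − 251.902 = 46.998; Ectasian 1400 − 1200 = 200.
Ranking these from shortest: Permian < Cambrian < Carboniferous < Ectasian < Orosirian.
Position 4 in that ranking is Ectasian, which lasted 200 Myr.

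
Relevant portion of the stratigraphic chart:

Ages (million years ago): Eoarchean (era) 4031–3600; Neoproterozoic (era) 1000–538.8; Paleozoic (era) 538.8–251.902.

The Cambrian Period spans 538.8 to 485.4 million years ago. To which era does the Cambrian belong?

The Cambrian (538.8–485.4 Ma) lies entirely within 538.8–251.902 Ma, the Paleozoic Era.

Paleozoic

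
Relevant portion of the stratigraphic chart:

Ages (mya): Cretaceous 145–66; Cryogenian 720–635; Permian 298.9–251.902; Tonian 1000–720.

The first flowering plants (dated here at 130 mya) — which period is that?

Cretaceous

130 Ma lies between 145 and 66 Ma, so it falls in the Cretaceous.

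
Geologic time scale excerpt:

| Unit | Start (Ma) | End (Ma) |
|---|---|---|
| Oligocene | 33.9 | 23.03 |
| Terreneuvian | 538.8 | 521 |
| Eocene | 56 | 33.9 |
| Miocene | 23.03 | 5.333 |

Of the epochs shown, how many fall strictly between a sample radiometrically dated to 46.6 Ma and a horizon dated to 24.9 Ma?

0

The older date is 46.6 Ma and the younger is 24.9 Ma.
No epoch both begins after 46.6 Ma and ends before 24.9 Ma, so the count is 0.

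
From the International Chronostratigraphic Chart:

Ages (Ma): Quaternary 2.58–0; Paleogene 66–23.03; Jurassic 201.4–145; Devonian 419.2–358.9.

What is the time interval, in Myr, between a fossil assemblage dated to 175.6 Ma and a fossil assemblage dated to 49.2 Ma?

126.4 million years

175.6 − 49.2 = 126.4 million years.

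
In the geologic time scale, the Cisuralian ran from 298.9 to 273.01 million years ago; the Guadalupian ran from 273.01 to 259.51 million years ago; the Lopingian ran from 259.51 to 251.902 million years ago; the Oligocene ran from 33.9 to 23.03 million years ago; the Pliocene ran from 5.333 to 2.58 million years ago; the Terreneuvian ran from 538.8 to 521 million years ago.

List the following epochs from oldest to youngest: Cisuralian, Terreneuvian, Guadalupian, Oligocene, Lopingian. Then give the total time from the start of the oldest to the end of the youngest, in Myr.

Terreneuvian → Cisuralian → Guadalupian → Lopingian → Oligocene; total span 515.77 Myr

From the excerpt: Cisuralian 298.9–273.01; Terreneuvian 538.8–521; Guadalupian 273.01–259.51; Oligocene 33.9–23.03; Lopingian 259.51–251.902 (Ma).
Larger Ma is earlier, so the oldest is Terreneuvian and the youngest is Oligocene; oldest to youngest: Terreneuvian, Cisuralian, Guadalupian, Lopingian, Oligocene.
Oldest start 538.8 minus youngest end 23.03 gives 515.77 Myr overall.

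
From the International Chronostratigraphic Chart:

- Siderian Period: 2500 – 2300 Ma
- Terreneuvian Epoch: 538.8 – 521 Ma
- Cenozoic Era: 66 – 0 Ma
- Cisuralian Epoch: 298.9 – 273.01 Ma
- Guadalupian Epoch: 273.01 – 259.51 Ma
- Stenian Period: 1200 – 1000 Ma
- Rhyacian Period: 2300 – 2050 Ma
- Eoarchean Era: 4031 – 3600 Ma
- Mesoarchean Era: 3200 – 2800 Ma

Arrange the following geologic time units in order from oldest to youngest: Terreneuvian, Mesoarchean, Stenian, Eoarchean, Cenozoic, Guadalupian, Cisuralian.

Sorting by start age (descending Ma, since larger Ma = older): Eoarchean began 4031, Mesoarchean began 3200, Stenian began 1200, Terreneuvian began 538.8, Cisuralian began 298.9, Guadalupian began 273.01, Cenozoic began 66.

Eoarchean → Mesoarchean → Stenian → Terreneuvian → Cisuralian → Guadalupian → Cenozoic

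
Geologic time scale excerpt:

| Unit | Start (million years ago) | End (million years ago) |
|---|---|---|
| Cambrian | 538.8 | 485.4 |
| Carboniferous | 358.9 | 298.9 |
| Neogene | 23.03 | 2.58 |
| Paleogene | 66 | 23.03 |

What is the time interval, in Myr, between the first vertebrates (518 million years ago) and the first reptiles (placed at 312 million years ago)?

206 million years

518 − 312 = 206 million years.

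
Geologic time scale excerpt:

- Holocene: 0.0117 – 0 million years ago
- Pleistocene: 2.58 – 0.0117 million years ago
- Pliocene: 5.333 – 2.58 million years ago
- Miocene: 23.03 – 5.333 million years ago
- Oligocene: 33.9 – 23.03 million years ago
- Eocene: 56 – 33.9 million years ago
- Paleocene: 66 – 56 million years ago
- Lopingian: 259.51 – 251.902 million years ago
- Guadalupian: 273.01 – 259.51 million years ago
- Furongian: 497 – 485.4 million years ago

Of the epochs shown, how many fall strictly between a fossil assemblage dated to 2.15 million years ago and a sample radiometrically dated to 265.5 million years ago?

6

265.5 Ma sits inside the Guadalupian (273.01–259.51) and 2.15 Ma inside the Pleistocene (2.58–0.0117); neither of those is wholly between the two dates.
The listed epochs lying completely between them are Lopingian, Paleocene, Eocene, Oligocene, Miocene, Pliocene — 6 in all.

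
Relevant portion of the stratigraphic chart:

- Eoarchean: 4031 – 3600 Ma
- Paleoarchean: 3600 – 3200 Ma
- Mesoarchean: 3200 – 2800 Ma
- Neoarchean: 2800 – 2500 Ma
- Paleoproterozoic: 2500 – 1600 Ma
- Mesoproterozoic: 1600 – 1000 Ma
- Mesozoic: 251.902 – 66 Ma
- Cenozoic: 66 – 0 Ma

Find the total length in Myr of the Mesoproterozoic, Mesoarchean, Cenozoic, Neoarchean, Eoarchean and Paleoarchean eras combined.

Each duration: Mesoproterozoic = 600; Mesoarchean = 400; Cenozoic = 66; Neoarchean = 300; Eoarchean = 431; Paleoarchean = 400.
Sum: 600 + 400 + 66 + 300 + 431 + 400 = 2197 Myr.

2197 million years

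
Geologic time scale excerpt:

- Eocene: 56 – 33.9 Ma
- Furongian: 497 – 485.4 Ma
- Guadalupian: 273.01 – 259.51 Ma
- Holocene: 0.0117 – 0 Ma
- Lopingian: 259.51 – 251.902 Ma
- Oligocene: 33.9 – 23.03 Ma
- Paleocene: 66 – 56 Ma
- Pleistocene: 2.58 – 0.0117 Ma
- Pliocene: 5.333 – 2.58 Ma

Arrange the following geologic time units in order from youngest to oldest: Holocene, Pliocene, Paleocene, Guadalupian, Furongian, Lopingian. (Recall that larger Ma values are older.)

Holocene, then Pliocene, then Paleocene, then Lopingian, then Guadalupian, then Furongian

Read off each span (Ma): Holocene 0.0117–0; Pliocene 5.333–2.58; Paleocene 66–56; Guadalupian 273.01–259.51; Furongian 497–485.4; Lopingian 259.51–251.902.
Larger Ma is older, so oldest→youngest is Furongian, Guadalupian, Lopingian, Paleocene, Pliocene, Holocene; reverse it for youngest→oldest.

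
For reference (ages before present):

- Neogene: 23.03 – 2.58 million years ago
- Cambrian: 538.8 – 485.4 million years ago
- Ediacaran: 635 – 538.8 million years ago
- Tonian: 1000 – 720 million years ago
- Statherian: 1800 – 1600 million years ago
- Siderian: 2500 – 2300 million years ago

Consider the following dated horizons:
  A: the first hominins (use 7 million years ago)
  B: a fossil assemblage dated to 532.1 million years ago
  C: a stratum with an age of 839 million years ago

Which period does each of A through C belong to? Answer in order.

A: 7 Ma lies in 23.03–2.58 Ma, so Neogene.
B: 532.1 Ma lies in 538.8–485.4 Ma, so Cambrian.
C: 839 Ma lies in 1000–720 Ma, so Tonian.

A — Neogene; B — Cambrian; C — Tonian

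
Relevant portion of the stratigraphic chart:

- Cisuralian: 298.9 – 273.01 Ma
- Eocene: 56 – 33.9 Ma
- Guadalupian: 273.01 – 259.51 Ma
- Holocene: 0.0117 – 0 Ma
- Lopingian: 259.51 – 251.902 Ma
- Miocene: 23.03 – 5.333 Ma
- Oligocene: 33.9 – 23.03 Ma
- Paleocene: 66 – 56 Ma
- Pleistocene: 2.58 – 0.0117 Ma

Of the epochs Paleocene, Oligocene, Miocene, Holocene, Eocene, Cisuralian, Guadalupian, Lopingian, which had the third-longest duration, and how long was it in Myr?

Durations: Paleocene 10; Oligocene 10.87; Miocene 17.697; Holocene 0.0117; Eocene 22.1; Cisuralian 25.89; Guadalupian 13.5; Lopingian 7.608 Myr.
Sorted longest-first: Cisuralian (25.89), Eocene (22.1), Miocene (17.697), Guadalupian (13.5), Oligocene (10.87), Paleocene (10), Lopingian (7.608), Holocene (0.0117).
The third longest is Miocene at 17.697 Myr.

Miocene, 17.697 million years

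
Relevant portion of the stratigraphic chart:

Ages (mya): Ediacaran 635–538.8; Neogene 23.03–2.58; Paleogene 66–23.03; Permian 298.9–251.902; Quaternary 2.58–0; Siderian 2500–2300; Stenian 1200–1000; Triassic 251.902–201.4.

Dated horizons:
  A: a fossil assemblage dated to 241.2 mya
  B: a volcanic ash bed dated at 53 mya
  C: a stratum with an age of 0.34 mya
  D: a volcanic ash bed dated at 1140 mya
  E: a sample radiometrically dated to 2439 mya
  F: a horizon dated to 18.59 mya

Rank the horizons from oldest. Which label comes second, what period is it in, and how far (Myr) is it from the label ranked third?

Sorted oldest-first by Ma: E (2439), D (1140), A (241.2), B (53), F (18.59), C (0.34).
The second oldest is D at 1140 Ma, which lies in 1200–1000 Ma: the Stenian.
The third oldest is A at 241.2 Ma; separation = |1140 − 241.2| = 898.8 Myr.

D, in the Stenian; 898.8 million years to A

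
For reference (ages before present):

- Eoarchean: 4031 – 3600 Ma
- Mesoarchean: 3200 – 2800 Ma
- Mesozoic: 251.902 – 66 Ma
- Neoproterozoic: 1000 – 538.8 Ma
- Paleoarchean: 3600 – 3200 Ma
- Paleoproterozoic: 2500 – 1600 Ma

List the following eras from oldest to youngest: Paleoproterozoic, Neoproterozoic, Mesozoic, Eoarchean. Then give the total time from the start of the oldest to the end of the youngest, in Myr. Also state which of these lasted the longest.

Eoarchean, Paleoproterozoic, Neoproterozoic, Mesozoic; total span 3965 Myr; longest is Paleoproterozoic

Start ages (Ma): Eoarchean 4031, Paleoproterozoic 2500, Neoproterozoic 1000, Mesozoic 251.902.
Ordered oldest to youngest: Eoarchean, Paleoproterozoic, Neoproterozoic, Mesozoic.
Span = 4031 − 66 = 3965 Myr.
Durations: Neoproterozoic 461.2, Eoarchean 431, Paleoproterozoic 900, Mesozoic 185.902 → longest is Paleoproterozoic (900 Myr).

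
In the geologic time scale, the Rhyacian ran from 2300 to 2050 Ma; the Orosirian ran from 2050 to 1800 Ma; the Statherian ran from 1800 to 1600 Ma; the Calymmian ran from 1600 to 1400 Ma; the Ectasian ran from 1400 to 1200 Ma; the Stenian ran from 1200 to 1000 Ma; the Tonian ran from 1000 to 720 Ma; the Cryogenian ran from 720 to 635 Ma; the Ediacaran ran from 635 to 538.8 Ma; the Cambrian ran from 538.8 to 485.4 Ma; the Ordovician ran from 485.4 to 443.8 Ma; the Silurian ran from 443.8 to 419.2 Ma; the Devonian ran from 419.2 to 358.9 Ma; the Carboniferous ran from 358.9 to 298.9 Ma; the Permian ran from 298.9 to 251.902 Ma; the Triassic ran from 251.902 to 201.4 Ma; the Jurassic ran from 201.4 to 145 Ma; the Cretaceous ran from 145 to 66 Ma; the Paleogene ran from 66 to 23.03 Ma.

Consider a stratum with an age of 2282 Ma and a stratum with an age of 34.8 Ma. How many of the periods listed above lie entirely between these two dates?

17

The older date is 2282 Ma and the younger is 34.8 Ma.
Periods with start < 2282 and end > 34.8 Ma: Orosirian (2050–1800), Statherian (1800–1600), Calymmian (1600–1400), Ectasian (1400–1200), Stenian (1200–1000), Tonian (1000–720), Cryogenian (720–635), Ediacaran (635–538.8), Cambrian (538.8–485.4), Ordovician (485.4–443.8), Silurian (443.8–419.2), Devonian (419.2–358.9), Carboniferous (358.9–298.9), Permian (298.9–251.902), Triassic (251.902–201.4), Jurassic (201.4–145), Cretaceous (145–66).
That is 17 complete periods.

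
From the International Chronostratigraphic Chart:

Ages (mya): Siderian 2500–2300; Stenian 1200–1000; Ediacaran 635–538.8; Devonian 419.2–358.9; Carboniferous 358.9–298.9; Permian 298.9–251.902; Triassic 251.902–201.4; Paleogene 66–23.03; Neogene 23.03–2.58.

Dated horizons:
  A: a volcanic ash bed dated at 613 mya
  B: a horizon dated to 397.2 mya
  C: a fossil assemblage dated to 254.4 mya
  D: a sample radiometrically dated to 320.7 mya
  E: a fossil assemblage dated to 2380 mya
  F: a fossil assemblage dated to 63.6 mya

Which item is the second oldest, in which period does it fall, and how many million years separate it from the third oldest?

A, in the Ediacaran; 215.8 million years to B

Larger Ma means older, so oldest first: E 2380 > A 613 > B 397.2 > D 320.7 > C 254.4 > F 63.6.
Counting 2 along gives A (613 Ma); the excerpt puts that inside the Ediacaran, 635–538.8 Ma.
Next in line is B (397.2 Ma), and 613 − 397.2 = 215.8 Myr.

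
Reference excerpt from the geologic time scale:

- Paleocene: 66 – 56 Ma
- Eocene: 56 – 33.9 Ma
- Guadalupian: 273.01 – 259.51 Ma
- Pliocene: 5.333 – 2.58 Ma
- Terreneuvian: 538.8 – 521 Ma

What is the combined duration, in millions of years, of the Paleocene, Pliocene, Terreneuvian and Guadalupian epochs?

Each duration: Paleocene = 10; Pliocene = 2.753; Terreneuvian = 17.8; Guadalupian = 13.5.
Sum: 10 + 2.753 + 17.8 + 13.5 = 44.053 Myr.

44.053 million years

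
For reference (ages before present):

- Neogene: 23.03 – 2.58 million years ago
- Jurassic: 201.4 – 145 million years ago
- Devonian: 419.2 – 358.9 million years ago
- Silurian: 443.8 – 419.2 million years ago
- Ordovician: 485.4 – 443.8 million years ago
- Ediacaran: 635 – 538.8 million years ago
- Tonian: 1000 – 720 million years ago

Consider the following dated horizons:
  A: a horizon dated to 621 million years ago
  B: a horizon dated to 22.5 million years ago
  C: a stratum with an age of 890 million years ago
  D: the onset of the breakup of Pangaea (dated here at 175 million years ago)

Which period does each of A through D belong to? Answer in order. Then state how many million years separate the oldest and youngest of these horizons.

A — Ediacaran; B — Neogene; C — Tonian; D — Jurassic; span 867.5 million years

A: 621 Ma lies in 635–538.8 Ma, so Ediacaran.
B: 22.5 Ma lies in 23.03–2.58 Ma, so Neogene.
C: 890 Ma lies in 1000–720 Ma, so Tonian.
D: 175 Ma lies in 201.4–145 Ma, so Jurassic.
Oldest = 890 Ma, youngest = 22.5 Ma → span 867.5 Myr.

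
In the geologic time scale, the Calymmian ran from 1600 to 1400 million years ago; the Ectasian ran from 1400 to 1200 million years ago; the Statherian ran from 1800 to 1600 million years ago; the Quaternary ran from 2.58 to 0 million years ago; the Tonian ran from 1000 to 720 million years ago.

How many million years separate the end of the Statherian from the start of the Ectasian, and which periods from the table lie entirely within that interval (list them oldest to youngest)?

200 million years; Calymmian

End of Statherian = 1600 Ma; start of Ectasian = 1400 Ma.
Gap = 1600 − 1400 = 200 Myr.
Periods wholly inside 1600–1400 Ma: Calymmian (1600–1400).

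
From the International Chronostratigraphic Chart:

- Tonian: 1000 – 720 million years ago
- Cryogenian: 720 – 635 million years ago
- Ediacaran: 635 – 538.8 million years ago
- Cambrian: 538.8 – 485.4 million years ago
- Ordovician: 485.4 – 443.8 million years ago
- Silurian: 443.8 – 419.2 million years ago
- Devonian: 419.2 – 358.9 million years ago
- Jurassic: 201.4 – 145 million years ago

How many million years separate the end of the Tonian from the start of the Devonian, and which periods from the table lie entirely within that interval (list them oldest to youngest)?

End of Tonian = 720 Ma; start of Devonian = 419.2 Ma.
Gap = 720 − 419.2 = 300.8 Myr.
Periods wholly inside 720–419.2 Ma: Cryogenian (720–635), Ediacaran (635–538.8), Cambrian (538.8–485.4), Ordovician (485.4–443.8), Silurian (443.8–419.2).

300.8 million years; Cryogenian, Ediacaran, Cambrian, Ordovician, Silurian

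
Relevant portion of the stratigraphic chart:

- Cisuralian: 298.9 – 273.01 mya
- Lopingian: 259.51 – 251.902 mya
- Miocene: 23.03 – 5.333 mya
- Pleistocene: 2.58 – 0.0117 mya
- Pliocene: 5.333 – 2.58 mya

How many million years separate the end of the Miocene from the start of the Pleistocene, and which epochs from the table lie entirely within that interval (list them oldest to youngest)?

The Miocene closes at 5.333 Ma and the Pleistocene opens at 2.58 Ma, so the interval is 5.333 − 2.58 = 2.753 Myr.
An epoch fits inside if it starts at or after 5.333 Ma and ends at or before 2.58 Ma; oldest first that gives Pliocene.

2.753 million years; Pliocene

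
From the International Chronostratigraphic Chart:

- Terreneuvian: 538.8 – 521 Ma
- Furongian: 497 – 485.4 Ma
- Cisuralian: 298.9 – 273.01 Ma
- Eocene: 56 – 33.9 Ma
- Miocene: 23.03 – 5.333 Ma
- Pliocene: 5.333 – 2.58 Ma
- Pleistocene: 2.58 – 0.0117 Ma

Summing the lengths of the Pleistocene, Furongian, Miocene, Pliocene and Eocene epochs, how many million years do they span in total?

Each duration: Pleistocene = 2.5683; Furongian = 11.6; Miocene = 17.697; Pliocene = 2.753; Eocene = 22.1.
Sum: 2.5683 + 11.6 + 17.697 + 2.753 + 22.1 = 56.7183 Myr.

56.7183 million years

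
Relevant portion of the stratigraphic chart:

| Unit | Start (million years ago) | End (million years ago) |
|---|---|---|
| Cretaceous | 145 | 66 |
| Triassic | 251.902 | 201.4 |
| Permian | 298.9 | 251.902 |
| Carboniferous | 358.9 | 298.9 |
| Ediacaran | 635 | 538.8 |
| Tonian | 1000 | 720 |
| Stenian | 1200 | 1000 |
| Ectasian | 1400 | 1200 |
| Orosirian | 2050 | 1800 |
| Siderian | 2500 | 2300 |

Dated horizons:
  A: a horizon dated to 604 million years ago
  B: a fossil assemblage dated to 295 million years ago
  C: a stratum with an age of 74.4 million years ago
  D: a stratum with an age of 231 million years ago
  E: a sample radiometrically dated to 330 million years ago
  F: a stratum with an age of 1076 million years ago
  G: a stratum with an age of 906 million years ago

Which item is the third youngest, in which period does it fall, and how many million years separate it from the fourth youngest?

Smaller Ma means younger, so youngest first: C 74.4 < D 231 < B 295 < E 330 < A 604 < G 906 < F 1076.
Counting 3 along gives B (295 Ma); the excerpt puts that inside the Permian, 298.9–251.902 Ma.
Next in line is E (330 Ma), and 330 − 295 = 35 Myr.

B, in the Permian; 35 million years to E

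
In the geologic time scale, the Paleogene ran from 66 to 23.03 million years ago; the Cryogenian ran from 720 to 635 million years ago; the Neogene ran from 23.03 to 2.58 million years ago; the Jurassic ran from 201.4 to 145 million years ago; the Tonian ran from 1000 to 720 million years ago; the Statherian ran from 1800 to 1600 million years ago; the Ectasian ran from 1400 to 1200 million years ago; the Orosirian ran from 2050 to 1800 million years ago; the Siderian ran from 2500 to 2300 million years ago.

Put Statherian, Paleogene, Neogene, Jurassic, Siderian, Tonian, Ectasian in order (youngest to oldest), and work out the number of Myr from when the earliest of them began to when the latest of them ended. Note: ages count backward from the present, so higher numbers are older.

Start ages (Ma): Siderian 2500, Statherian 1800, Ectasian 1400, Tonian 1000, Jurassic 201.4, Paleogene 66, Neogene 23.03.
Ordered youngest to oldest: Neogene, Paleogene, Jurassic, Tonian, Ectasian, Statherian, Siderian.
Span = 2500 − 2.58 = 2497.42 Myr.

Neogene, Paleogene, Jurassic, Tonian, Ectasian, Statherian, Siderian; total span 2497.42 Myr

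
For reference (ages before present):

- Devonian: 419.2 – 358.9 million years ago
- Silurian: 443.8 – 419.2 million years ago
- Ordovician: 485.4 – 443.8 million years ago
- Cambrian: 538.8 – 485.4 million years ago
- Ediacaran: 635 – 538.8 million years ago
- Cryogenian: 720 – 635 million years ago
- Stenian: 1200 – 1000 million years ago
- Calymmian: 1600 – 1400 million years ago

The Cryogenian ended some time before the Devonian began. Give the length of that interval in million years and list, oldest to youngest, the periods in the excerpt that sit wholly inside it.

215.8 million years; Ediacaran, Cambrian, Ordovician, Silurian

End of Cryogenian = 635 Ma; start of Devonian = 419.2 Ma.
Gap = 635 − 419.2 = 215.8 Myr.
Periods wholly inside 635–419.2 Ma: Ediacaran (635–538.8), Cambrian (538.8–485.4), Ordovician (485.4–443.8), Silurian (443.8–419.2).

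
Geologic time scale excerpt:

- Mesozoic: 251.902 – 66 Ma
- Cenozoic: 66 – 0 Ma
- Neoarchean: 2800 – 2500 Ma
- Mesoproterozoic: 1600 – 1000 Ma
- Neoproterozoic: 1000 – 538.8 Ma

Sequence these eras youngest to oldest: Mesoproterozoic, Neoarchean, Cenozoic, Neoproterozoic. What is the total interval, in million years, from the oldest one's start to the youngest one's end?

Cenozoic, Neoproterozoic, Mesoproterozoic, Neoarchean; total span 2800 Myr

From the excerpt: Mesoproterozoic 1600–1000; Neoarchean 2800–2500; Cenozoic 66–0; Neoproterozoic 1000–538.8 (Ma).
Larger Ma is earlier, so the oldest is Neoarchean and the youngest is Cenozoic; youngest to oldest: Cenozoic, Neoproterozoic, Mesoproterozoic, Neoarchean.
Oldest start 2800 minus youngest end 0 gives 2800 Myr overall.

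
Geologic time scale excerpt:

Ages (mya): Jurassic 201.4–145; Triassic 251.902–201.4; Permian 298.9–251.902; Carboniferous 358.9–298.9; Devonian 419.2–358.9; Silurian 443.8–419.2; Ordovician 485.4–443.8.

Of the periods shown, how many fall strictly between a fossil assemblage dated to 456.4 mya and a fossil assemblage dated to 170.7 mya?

The older date is 456.4 Ma and the younger is 170.7 Ma.
Periods with start < 456.4 and end > 170.7 Ma: Silurian (443.8–419.2), Devonian (419.2–358.9), Carboniferous (358.9–298.9), Permian (298.9–251.902), Triassic (251.902–201.4).
That is 5 complete periods.

5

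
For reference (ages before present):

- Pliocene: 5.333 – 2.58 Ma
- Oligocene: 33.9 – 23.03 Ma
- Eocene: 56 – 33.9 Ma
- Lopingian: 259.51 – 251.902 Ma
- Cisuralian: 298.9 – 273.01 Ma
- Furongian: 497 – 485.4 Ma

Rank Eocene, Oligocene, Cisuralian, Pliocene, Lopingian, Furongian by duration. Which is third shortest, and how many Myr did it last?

Oligocene, 10.87 million years

Start − end for each: Eocene 56 − 33.9 = 22.1; Oligocene 33.9 − 23.03 = 10.87; Cisuralian 298.9 − 273.01 = 25.89; Pliocene 5.333 − 2.58 = 2.753; Lopingian 259.51 − 251.902 = 7.608; Furongian 497 − 485.4 = 11.6.
Ranking these from shortest: Pliocene < Lopingian < Oligocene < Furongian < Eocene < Cisuralian.
Position 3 in that ranking is Oligocene, which lasted 10.87 Myr.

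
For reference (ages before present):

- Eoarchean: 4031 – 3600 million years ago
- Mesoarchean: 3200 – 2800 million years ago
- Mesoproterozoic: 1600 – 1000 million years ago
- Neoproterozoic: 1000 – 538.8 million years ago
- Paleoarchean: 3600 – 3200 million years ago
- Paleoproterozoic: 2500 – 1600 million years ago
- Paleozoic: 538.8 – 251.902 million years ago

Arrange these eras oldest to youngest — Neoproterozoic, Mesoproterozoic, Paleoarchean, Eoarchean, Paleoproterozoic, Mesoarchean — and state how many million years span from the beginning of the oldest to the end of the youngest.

Start ages (Ma): Eoarchean 4031, Paleoarchean 3600, Mesoarchean 3200, Paleoproterozoic 2500, Mesoproterozoic 1600, Neoproterozoic 1000.
Ordered oldest to youngest: Eoarchean, Paleoarchean, Mesoarchean, Paleoproterozoic, Mesoproterozoic, Neoproterozoic.
Span = 4031 − 538.8 = 3492.2 Myr.

Eoarchean → Paleoarchean → Mesoarchean → Paleoproterozoic → Mesoproterozoic → Neoproterozoic; total span 3492.2 Myr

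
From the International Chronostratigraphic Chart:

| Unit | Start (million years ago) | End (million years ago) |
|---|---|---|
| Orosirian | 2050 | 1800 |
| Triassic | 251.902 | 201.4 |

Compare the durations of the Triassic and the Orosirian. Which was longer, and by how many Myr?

Triassic: 251.902 − 201.4 = 50.502 Myr.
Orosirian: 2050 − 1800 = 250 Myr.
Difference: 250 − 50.502 = 199.498 Myr, so the Orosirian was longer.

Orosirian, by 199.498 million years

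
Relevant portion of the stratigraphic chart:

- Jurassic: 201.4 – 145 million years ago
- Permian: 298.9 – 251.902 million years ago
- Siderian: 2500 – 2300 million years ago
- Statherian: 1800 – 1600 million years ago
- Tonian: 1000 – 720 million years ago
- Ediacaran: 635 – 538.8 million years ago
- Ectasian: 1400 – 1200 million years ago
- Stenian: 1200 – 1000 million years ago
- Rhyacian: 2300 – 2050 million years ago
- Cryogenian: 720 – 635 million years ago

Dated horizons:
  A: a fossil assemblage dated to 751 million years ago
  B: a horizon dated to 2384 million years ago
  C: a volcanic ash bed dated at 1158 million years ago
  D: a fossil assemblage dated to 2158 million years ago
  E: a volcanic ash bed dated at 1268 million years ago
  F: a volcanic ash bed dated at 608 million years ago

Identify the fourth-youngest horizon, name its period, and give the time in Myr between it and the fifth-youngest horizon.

E, in the Ectasian; 890 million years to D

Sorted youngest-first by Ma: F (608), A (751), C (1158), E (1268), D (2158), B (2384).
The fourth youngest is E at 1268 Ma, which lies in 1400–1200 Ma: the Ectasian.
The fifth youngest is D at 2158 Ma; separation = |1268 − 2158| = 890 Myr.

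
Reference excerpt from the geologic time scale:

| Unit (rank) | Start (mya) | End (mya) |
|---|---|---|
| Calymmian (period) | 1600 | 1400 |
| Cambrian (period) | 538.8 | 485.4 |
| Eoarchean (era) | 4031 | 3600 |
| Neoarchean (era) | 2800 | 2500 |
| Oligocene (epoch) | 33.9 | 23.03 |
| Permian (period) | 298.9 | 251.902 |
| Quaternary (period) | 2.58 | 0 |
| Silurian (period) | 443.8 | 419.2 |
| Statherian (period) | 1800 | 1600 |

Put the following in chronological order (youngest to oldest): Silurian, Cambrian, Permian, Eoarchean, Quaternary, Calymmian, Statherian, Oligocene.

Quaternary → Oligocene → Permian → Silurian → Cambrian → Calymmian → Statherian → Eoarchean

Sorting by start age (ascending Ma, since larger Ma = older): Quaternary start 2.58, Oligocene start 33.9, Permian start 298.9, Silurian start 443.8, Cambrian start 538.8, Calymmian start 1600, Statherian start 1800, Eoarchean start 4031.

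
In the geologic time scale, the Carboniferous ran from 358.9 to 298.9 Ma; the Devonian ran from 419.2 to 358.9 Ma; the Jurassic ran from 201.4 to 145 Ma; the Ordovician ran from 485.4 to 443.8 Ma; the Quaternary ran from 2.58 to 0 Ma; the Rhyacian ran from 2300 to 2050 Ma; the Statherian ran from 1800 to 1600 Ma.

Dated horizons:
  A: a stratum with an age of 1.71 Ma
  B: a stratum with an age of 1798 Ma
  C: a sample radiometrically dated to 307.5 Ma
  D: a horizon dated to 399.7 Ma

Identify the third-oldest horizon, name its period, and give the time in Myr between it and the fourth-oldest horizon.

C, in the Carboniferous; 305.79 million years to A

Larger Ma means older, so oldest first: B 1798 > D 399.7 > C 307.5 > A 1.71.
Counting 3 along gives C (307.5 Ma); the excerpt puts that inside the Carboniferous, 358.9–298.9 Ma.
Next in line is A (1.71 Ma), and 307.5 − 1.71 = 305.79 Myr.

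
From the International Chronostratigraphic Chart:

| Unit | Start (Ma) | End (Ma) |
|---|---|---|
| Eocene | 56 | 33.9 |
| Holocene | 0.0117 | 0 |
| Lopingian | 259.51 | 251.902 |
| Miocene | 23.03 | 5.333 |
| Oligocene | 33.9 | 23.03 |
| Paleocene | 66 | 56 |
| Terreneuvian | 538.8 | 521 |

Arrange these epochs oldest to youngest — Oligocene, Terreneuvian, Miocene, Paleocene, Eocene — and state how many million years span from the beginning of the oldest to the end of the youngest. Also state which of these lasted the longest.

From the excerpt: Oligocene 33.9–23.03; Terreneuvian 538.8–521; Miocene 23.03–5.333; Paleocene 66–56; Eocene 56–33.9 (Ma).
Larger Ma is earlier, so the oldest is Terreneuvian and the youngest is Miocene; oldest to youngest: Terreneuvian, Paleocene, Eocene, Oligocene, Miocene.
Oldest start 538.8 minus youngest end 5.333 gives 533.467 Myr overall.
Individual lengths (start − end): Miocene 17.697; Paleocene 10; Oligocene 10.87; Eocene 22.1; Terreneuvian 17.8. The largest is Eocene at 22.1 Myr.

Terreneuvian → Paleocene → Eocene → Oligocene → Miocene; total span 533.467 Myr; longest is Eocene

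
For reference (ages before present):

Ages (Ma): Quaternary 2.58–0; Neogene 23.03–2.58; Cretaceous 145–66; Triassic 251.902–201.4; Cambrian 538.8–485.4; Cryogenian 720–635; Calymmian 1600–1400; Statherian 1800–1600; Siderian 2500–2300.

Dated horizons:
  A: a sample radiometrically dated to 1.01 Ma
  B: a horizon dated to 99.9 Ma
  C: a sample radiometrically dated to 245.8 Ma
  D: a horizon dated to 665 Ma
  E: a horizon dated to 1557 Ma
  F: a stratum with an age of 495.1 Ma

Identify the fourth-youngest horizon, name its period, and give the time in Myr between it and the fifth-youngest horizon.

Sorted youngest-first by Ma: A (1.01), B (99.9), C (245.8), F (495.1), D (665), E (1557).
The fourth youngest is F at 495.1 Ma, which lies in 538.8–485.4 Ma: the Cambrian.
The fifth youngest is D at 665 Ma; separation = |495.1 − 665| = 169.9 Myr.

F, in the Cambrian; 169.9 million years to D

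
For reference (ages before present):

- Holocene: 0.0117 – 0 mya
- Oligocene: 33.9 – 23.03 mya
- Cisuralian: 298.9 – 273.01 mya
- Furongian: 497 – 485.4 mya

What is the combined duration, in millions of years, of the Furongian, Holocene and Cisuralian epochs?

Each duration: Furongian = 11.6; Holocene = 0.0117; Cisuralian = 25.89.
Sum: 11.6 + 0.0117 + 25.89 = 37.5017 Myr.

37.5017 million years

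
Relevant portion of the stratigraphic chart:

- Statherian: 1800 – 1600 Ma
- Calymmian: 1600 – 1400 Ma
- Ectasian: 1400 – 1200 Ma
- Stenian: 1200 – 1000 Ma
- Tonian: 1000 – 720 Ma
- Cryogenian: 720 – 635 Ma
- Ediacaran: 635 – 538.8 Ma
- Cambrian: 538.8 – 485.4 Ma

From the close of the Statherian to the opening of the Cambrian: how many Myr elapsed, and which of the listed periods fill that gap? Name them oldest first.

The Statherian closes at 1600 Ma and the Cambrian opens at 538.8 Ma, so the interval is 1600 − 538.8 = 1061.2 Myr.
A period fits inside if it starts at or after 1600 Ma and ends at or before 538.8 Ma; oldest first that gives Calymmian, Ectasian, Stenian, Tonian, Cryogenian, Ediacaran.

1061.2 million years; Calymmian, Ectasian, Stenian, Tonian, Cryogenian, Ediacaran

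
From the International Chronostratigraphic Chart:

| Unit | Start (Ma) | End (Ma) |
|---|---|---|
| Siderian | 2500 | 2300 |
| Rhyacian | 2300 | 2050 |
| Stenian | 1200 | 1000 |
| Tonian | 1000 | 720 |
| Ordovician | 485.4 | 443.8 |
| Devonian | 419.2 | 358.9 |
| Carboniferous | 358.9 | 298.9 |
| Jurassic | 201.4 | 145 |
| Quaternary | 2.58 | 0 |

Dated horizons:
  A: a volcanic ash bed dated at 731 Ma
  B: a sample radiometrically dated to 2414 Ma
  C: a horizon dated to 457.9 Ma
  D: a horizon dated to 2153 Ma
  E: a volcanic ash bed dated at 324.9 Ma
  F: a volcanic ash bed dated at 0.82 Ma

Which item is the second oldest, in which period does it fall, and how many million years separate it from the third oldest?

D, in the Rhyacian; 1422 million years to A

Larger Ma means older, so oldest first: B 2414 > D 2153 > A 731 > C 457.9 > E 324.9 > F 0.82.
Counting 2 along gives D (2153 Ma); the excerpt puts that inside the Rhyacian, 2300–2050 Ma.
Next in line is A (731 Ma), and 2153 − 731 = 1422 Myr.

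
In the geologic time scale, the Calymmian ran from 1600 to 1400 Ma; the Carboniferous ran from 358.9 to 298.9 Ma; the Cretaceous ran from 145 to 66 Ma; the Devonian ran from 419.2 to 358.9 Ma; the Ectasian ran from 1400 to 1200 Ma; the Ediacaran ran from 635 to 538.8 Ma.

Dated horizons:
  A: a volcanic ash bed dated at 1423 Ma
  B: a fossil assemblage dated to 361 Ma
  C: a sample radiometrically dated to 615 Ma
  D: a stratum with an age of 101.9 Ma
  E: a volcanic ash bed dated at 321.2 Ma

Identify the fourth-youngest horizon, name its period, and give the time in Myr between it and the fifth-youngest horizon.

C, in the Ediacaran; 808 million years to A

Smaller Ma means younger, so youngest first: D 101.9 < E 321.2 < B 361 < C 615 < A 1423.
Counting 4 along gives C (615 Ma); the excerpt puts that inside the Ediacaran, 635–538.8 Ma.
Next in line is A (1423 Ma), and 1423 − 615 = 808 Myr.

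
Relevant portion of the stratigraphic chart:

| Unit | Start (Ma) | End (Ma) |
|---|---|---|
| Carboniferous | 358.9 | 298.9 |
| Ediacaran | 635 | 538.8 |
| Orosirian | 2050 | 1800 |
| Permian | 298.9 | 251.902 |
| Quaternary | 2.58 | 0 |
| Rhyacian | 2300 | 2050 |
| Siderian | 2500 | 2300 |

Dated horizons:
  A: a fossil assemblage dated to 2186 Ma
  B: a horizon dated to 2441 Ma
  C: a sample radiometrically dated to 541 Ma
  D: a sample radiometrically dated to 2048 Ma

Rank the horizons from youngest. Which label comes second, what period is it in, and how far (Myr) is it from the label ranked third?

Sorted youngest-first by Ma: C (541), D (2048), A (2186), B (2441).
The second youngest is D at 2048 Ma, which lies in 2050–1800 Ma: the Orosirian.
The third youngest is A at 2186 Ma; separation = |2048 − 2186| = 138 Myr.

D, in the Orosirian; 138 million years to A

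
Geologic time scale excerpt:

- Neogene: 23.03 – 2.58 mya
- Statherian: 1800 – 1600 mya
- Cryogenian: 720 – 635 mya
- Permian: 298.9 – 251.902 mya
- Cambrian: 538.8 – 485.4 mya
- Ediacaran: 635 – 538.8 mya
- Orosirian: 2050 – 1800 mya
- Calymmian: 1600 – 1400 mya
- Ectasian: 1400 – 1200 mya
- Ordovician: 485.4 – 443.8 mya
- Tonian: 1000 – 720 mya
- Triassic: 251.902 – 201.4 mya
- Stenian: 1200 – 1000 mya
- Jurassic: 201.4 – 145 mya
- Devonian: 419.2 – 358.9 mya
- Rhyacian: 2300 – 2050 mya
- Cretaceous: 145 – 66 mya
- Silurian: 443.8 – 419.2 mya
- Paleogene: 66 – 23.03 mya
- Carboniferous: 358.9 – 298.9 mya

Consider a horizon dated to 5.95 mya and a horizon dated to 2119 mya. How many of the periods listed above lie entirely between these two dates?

2119 Ma sits inside the Rhyacian (2300–2050) and 5.95 Ma inside the Neogene (23.03–2.58); neither of those is wholly between the two dates.
The listed periods lying completely between them are Orosirian, Statherian, Calymmian, Ectasian, Stenian, Tonian, Cryogenian, Ediacaran, Cambrian, Ordovician, Silurian, Devonian, Carboniferous, Permian, Triassic, Jurassic, Cretaceous, Paleogene — 18 in all.

18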